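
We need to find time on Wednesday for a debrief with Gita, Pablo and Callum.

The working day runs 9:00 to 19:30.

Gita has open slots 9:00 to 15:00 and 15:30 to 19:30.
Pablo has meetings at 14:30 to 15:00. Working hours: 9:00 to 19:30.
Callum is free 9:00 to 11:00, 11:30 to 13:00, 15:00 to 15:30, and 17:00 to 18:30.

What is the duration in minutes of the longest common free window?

Pablo free within 09:00–19:30: 09:00–14:30, 15:00–19:30.
Gita ∩ Pablo: 09:00–14:30, 15:30–19:30.
Gita ∩ Pablo ∩ Callum: 09:00–11:00, 11:30–13:00, 17:00–18:30.
Common window lengths: 120, 90, 90 min; longest is 120.

120 minutes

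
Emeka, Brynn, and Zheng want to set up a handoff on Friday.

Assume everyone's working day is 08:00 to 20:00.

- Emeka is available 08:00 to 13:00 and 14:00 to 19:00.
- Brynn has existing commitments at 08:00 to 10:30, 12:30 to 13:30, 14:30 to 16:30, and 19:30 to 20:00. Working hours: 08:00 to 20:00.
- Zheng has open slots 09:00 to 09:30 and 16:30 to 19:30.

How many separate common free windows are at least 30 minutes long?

1

Brynn free within 08:00–20:00: 10:30–12:30, 13:30–14:30, 16:30–19:30.
Emeka ∩ Brynn: 10:30–12:30, 14:00–14:30, 16:30–19:00.
Emeka ∩ Brynn ∩ Zheng: 16:30–19:00.
Windows ≥ 30 min: 16:30–19:00.
That's 1 window.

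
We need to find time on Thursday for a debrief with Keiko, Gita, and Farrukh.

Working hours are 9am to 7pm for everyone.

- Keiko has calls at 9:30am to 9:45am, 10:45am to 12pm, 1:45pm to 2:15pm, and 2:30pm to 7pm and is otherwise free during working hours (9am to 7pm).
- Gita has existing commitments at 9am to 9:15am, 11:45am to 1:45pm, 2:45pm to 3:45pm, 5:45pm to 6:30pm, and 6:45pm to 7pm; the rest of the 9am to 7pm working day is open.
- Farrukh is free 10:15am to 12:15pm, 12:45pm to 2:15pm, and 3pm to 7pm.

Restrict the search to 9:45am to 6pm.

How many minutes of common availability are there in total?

30 minutes

Keiko free within 09:00–19:00: 09:00–09:30, 09:45–10:45, 12:00–13:45, 14:15–14:30.
Gita free within 09:00–19:00: 09:15–11:45, 13:45–14:45, 15:45–17:45, 18:30–18:45.
Keiko ∩ Gita: 09:15–09:30, 09:45–10:45, 14:15–14:30.
Keiko ∩ Gita ∩ Farrukh: 10:15–10:45.
Restricted to 09:45–18:00: 10:15–10:45.
Total common minutes: 30.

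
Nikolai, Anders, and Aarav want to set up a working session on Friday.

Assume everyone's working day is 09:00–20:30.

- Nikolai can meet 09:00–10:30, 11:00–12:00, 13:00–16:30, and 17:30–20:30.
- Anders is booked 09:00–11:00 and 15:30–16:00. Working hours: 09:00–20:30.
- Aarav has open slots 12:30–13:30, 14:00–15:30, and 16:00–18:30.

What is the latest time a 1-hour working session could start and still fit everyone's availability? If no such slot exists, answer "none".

17:30

Anders free within 09:00–20:30: 11:00–15:30, 16:00–20:30.
Nikolai ∩ Anders: 11:00–12:00, 13:00–15:30, 16:00–16:30, 17:30–20:30.
Nikolai ∩ Anders ∩ Aarav: 13:00–13:30, 14:00–15:30, 16:00–16:30, 17:30–18:30.
Windows ≥ 60 min: 14:00–15:30, 17:30–18:30.
Latest start in the last window 17:30–18:30 is 18:30 − 60 min = 17:30.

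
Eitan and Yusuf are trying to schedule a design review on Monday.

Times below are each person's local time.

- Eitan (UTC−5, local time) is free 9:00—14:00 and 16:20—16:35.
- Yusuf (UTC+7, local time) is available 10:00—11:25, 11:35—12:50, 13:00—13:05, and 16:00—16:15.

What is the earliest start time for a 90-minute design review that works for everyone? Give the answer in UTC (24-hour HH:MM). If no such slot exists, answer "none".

none

Eitan → UTC: 14:00–19:00, 21:20–21:35.
Yusuf → UTC: 03:00–04:25, 04:35–05:50, 06:00–06:05, 09:00–09:15.
Eitan ∩ Yusuf: (none).
Windows ≥ 90 min: (none).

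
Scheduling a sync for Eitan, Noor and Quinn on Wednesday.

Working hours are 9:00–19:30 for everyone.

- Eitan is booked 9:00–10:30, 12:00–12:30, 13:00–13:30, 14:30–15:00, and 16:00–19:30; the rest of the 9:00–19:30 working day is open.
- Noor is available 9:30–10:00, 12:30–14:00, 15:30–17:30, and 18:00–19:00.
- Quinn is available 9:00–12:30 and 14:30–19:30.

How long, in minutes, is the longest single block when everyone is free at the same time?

30 minutes

Eitan free within 09:00–19:30: 10:30–12:00, 12:30–13:00, 13:30–14:30, 15:00–16:00.
Eitan ∩ Noor: 12:30–13:00, 13:30–14:00, 15:30–16:00.
Eitan ∩ Noor ∩ Quinn: 15:30–16:00.
Single common window of 30 minutes.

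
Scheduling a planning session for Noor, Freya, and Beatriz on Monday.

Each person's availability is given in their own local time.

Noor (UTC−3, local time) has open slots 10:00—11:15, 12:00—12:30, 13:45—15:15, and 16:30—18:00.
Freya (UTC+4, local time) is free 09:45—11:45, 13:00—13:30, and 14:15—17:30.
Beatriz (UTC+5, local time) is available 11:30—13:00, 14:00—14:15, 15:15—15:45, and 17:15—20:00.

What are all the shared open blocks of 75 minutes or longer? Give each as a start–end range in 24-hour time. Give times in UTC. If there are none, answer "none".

none

Noor → UTC: 13:00–14:15, 15:00–15:30, 16:45–18:15, 19:30–21:00.
Freya → UTC: 05:45–07:45, 09:00–09:30, 10:15–13:30.
Beatriz → UTC: 06:30–08:00, 09:00–09:15, 10:15–10:45, 12:15–15:00.
Noor ∩ Freya: 13:00–13:30.
Noor ∩ Freya ∩ Beatriz: 13:00–13:30.
Windows ≥ 75 min: (none).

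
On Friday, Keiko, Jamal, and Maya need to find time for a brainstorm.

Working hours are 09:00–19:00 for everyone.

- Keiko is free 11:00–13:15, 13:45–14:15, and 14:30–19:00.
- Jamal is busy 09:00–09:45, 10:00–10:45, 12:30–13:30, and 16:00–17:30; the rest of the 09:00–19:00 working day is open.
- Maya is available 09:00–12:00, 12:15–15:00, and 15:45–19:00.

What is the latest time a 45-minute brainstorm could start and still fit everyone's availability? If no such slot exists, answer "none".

18:15

Jamal free within 09:00–19:00: 09:45–10:00, 10:45–12:30, 13:30–16:00, 17:30–19:00.
Keiko ∩ Jamal: 11:00–12:30, 13:45–14:15, 14:30–16:00, 17:30–19:00.
Keiko ∩ Jamal ∩ Maya: 11:00–12:00, 12:15–12:30, 13:45–14:15, 14:30–15:00, 15:45–16:00, 17:30–19:00.
Windows ≥ 45 min: 11:00–12:00, 17:30–19:00.
Latest start in the last window 17:30–19:00 is 19:00 − 45 min = 18:15.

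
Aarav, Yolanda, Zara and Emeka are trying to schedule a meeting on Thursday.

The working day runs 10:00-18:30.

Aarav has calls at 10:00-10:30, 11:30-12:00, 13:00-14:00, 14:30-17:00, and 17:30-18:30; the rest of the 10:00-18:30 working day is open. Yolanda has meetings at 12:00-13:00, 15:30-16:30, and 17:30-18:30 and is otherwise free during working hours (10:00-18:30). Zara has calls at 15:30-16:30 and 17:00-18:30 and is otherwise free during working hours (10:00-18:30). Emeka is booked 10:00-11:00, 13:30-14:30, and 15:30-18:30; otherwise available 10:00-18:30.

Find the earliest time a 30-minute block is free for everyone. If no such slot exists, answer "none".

Aarav free within 10:00–18:30: 10:30–11:30, 12:00–13:00, 14:00–14:30, 17:00–17:30.
Yolanda free within 10:00–18:30: 10:00–12:00, 13:00–15:30, 16:30–17:30.
Zara free within 10:00–18:30: 10:00–15:30, 16:30–17:00.
Emeka free within 10:00–18:30: 11:00–13:30, 14:30–15:30.
Aarav ∩ Yolanda: 10:30–11:30, 14:00–14:30, 17:00–17:30.
Aarav ∩ Yolanda ∩ Zara: 10:30–11:30, 14:00–14:30.
Aarav ∩ Yolanda ∩ Zara ∩ Emeka: 11:00–11:30.
Windows ≥ 30 min: 11:00–11:30.
Earliest such window starts at 11:00.

11:00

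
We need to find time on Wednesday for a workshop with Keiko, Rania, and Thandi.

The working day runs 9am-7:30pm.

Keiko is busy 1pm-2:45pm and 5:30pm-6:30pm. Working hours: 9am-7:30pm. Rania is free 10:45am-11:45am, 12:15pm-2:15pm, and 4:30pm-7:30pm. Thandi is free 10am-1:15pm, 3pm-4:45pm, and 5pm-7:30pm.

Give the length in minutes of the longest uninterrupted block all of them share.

60 minutes

Keiko free within 09:00–19:30: 09:00–13:00, 14:45–17:30, 18:30–19:30.
Keiko ∩ Rania: 10:45–11:45, 12:15–13:00, 16:30–17:30, 18:30–19:30.
Keiko ∩ Rania ∩ Thandi: 10:45–11:45, 12:15–13:00, 16:30–16:45, 17:00–17:30, 18:30–19:30.
Common window lengths: 60, 45, 15, 30, 60 min; longest is 60.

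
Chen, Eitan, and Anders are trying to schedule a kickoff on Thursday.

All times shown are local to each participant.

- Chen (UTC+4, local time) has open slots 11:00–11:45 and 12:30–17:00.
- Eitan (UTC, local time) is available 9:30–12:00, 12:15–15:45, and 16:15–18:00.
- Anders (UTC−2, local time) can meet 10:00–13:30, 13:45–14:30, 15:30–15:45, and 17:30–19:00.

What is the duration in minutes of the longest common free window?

Chen → UTC: 07:00–07:45, 08:30–13:00.
Eitan → UTC: 09:30–12:00, 12:15–15:45, 16:15–18:00.
Anders → UTC: 12:00–15:30, 15:45–16:30, 17:30–17:45, 19:30–21:00.
Chen ∩ Eitan: 09:30–12:00, 12:15–13:00.
Chen ∩ Eitan ∩ Anders: 12:15–13:00.
Single common window of 45 minutes.

45 minutes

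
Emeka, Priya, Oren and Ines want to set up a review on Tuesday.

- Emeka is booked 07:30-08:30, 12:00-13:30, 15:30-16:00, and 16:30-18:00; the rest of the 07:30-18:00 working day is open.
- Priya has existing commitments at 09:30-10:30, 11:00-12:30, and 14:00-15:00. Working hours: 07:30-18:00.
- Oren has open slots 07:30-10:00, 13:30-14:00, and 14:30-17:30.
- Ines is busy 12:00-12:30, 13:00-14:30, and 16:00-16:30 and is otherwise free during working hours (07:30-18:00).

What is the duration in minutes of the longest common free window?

60 minutes

Emeka free within 07:30–18:00: 08:30–12:00, 13:30–15:30, 16:00–16:30.
Priya free within 07:30–18:00: 07:30–09:30, 10:30–11:00, 12:30–14:00, 15:00–18:00.
Ines free within 07:30–18:00: 07:30–12:00, 12:30–13:00, 14:30–16:00, 16:30–18:00.
Emeka ∩ Priya: 08:30–09:30, 10:30–11:00, 13:30–14:00, 15:00–15:30, 16:00–16:30.
Emeka ∩ Priya ∩ Oren: 08:30–09:30, 13:30–14:00, 15:00–15:30, 16:00–16:30.
Emeka ∩ Priya ∩ Oren ∩ Ines: 08:30–09:30, 15:00–15:30.
Common window lengths: 60, 30 min; longest is 60.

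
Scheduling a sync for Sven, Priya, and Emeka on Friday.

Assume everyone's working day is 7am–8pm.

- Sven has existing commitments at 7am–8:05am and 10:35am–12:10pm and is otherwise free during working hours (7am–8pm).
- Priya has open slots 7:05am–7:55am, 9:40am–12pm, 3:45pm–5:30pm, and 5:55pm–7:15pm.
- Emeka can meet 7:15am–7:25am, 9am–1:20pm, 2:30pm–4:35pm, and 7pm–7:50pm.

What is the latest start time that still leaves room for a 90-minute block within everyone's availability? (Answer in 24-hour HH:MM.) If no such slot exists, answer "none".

none

Sven free within 07:00–20:00: 08:05–10:35, 12:10–20:00.
Sven ∩ Priya: 09:40–10:35, 15:45–17:30, 17:55–19:15.
Sven ∩ Priya ∩ Emeka: 09:40–10:35, 15:45–16:35, 19:00–19:15.
Windows ≥ 90 min: (none).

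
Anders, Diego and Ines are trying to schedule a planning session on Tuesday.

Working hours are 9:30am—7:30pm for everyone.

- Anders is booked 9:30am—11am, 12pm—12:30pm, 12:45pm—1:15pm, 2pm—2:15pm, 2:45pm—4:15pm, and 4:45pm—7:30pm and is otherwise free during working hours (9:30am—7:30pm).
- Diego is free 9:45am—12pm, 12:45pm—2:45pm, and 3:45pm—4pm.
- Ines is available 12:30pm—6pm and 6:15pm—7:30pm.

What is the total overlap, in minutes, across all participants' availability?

75 minutes

Anders free within 09:30–19:30: 11:00–12:00, 12:30–12:45, 13:15–14:00, 14:15–14:45, 16:15–16:45.
Anders ∩ Diego: 11:00–12:00, 13:15–14:00, 14:15–14:45.
Anders ∩ Diego ∩ Ines: 13:15–14:00, 14:15–14:45.
Total common minutes: 45 + 30 = 75.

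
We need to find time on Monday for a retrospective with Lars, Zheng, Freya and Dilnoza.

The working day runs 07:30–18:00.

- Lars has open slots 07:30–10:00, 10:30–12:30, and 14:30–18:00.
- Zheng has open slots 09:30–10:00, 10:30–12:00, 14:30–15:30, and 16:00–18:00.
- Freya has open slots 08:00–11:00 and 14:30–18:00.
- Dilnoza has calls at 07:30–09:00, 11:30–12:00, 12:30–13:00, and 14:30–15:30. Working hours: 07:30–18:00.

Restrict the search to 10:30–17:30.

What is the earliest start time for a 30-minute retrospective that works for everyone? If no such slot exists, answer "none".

10:30

Dilnoza free within 07:30–18:00: 09:00–11:30, 12:00–12:30, 13:00–14:30, 15:30–18:00.
Lars ∩ Zheng: 09:30–10:00, 10:30–12:00, 14:30–15:30, 16:00–18:00.
Lars ∩ Zheng ∩ Freya: 09:30–10:00, 10:30–11:00, 14:30–15:30, 16:00–18:00.
Lars ∩ Zheng ∩ Freya ∩ Dilnoza: 09:30–10:00, 10:30–11:00, 16:00–18:00.
Restricted to 10:30–17:30: 10:30–11:00, 16:00–17:30.
Windows ≥ 30 min: 10:30–11:00, 16:00–17:30.
Earliest such window starts at 10:30.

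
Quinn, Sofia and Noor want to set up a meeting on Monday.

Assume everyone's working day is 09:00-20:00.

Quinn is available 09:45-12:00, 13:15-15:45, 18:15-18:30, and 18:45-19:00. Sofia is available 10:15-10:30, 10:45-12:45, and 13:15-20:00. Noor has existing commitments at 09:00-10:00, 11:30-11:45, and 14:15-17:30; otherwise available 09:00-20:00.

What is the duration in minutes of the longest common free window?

Noor free within 09:00–20:00: 10:00–11:30, 11:45–14:15, 17:30–20:00.
Quinn ∩ Sofia: 10:15–10:30, 10:45–12:00, 13:15–15:45, 18:15–18:30, 18:45–19:00.
Quinn ∩ Sofia ∩ Noor: 10:15–10:30, 10:45–11:30, 11:45–12:00, 13:15–14:15, 18:15–18:30, 18:45–19:00.
Common window lengths: 15, 45, 15, 60, 15, 15 min; longest is 60.

60 minutes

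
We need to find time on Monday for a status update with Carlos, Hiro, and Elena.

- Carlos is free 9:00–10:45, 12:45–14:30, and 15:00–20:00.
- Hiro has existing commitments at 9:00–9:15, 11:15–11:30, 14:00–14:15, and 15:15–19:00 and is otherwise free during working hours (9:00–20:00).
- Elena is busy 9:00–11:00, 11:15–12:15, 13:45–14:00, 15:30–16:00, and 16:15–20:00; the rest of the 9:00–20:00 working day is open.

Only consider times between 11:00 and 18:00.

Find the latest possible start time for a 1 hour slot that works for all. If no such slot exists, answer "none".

12:45

Hiro free within 09:00–20:00: 09:15–11:15, 11:30–14:00, 14:15–15:15, 19:00–20:00.
Elena free within 09:00–20:00: 11:00–11:15, 12:15–13:45, 14:00–15:30, 16:00–16:15.
Carlos ∩ Hiro: 09:15–10:45, 12:45–14:00, 14:15–14:30, 15:00–15:15, 19:00–20:00.
Carlos ∩ Hiro ∩ Elena: 12:45–13:45, 14:15–14:30, 15:00–15:15.
Restricted to 11:00–18:00: 12:45–13:45, 14:15–14:30, 15:00–15:15.
Windows ≥ 60 min: 12:45–13:45.
Latest start in the last window 12:45–13:45 is 13:45 − 60 min = 12:45.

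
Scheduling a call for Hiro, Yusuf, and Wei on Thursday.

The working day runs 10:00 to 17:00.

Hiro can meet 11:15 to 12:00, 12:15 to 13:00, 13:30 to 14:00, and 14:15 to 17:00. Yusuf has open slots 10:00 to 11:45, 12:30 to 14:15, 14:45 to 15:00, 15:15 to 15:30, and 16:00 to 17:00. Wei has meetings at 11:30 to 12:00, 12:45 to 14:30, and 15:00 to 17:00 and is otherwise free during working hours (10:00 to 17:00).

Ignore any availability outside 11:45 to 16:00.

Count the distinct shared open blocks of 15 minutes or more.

Wei free within 10:00–17:00: 10:00–11:30, 12:00–12:45, 14:30–15:00.
Hiro ∩ Yusuf: 11:15–11:45, 12:30–13:00, 13:30–14:00, 14:45–15:00, 15:15–15:30, 16:00–17:00.
Hiro ∩ Yusuf ∩ Wei: 11:15–11:30, 12:30–12:45, 14:45–15:00.
Restricted to 11:45–16:00: 12:30–12:45, 14:45–15:00.
Windows ≥ 15 min: 12:30–12:45, 14:45–15:00.
That's 2 windows.

2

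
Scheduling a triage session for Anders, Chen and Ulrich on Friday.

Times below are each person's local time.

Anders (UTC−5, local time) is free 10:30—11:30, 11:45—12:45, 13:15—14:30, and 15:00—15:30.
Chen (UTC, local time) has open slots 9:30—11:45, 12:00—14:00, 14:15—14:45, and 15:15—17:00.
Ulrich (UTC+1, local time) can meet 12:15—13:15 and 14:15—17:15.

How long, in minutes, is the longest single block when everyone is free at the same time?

45 minutes

Anders → UTC: 15:30–16:30, 16:45–17:45, 18:15–19:30, 20:00–20:30.
Chen → UTC: 09:30–11:45, 12:00–14:00, 14:15–14:45, 15:15–17:00.
Ulrich → UTC: 11:15–12:15, 13:15–16:15.
Anders ∩ Chen: 15:30–16:30, 16:45–17:00.
Anders ∩ Chen ∩ Ulrich: 15:30–16:15.
Single common window of 45 minutes.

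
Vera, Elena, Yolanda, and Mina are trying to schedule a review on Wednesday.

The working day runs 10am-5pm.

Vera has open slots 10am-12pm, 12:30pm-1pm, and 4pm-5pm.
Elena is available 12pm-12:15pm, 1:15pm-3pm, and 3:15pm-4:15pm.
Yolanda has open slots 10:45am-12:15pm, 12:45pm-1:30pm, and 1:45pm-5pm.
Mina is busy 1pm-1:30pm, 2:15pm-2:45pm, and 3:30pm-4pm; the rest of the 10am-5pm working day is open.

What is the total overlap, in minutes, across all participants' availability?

Mina free within 10:00–17:00: 10:00–13:00, 13:30–14:15, 14:45–15:30, 16:00–17:00.
Vera ∩ Elena: 16:00–16:15.
Vera ∩ Elena ∩ Yolanda: 16:00–16:15.
Vera ∩ Elena ∩ Yolanda ∩ Mina: 16:00–16:15.
Total common minutes: 15.

15 minutes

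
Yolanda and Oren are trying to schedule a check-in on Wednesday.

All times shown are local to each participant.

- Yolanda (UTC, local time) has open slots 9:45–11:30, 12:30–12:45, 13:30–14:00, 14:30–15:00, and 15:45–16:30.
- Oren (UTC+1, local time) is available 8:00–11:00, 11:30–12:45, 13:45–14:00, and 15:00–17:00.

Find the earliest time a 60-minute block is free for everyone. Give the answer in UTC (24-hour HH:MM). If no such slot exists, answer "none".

10:30

Yolanda → UTC: 09:45–11:30, 12:30–12:45, 13:30–14:00, 14:30–15:00, 15:45–16:30.
Oren → UTC: 07:00–10:00, 10:30–11:45, 12:45–13:00, 14:00–16:00.
Yolanda ∩ Oren: 09:45–10:00, 10:30–11:30, 14:30–15:00, 15:45–16:00.
Windows ≥ 60 min: 10:30–11:30.
Earliest such window starts at 10:30.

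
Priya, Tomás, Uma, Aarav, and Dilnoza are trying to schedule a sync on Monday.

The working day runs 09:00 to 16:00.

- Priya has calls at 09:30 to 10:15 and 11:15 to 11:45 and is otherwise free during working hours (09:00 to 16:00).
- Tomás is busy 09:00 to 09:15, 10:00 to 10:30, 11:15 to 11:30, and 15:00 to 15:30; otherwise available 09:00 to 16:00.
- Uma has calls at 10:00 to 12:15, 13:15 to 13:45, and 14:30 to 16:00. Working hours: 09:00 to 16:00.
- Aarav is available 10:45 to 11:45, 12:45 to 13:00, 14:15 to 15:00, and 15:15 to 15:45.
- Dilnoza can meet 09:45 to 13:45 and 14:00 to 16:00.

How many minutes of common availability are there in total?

Priya free within 09:00–16:00: 09:00–09:30, 10:15–11:15, 11:45–16:00.
Tomás free within 09:00–16:00: 09:15–10:00, 10:30–11:15, 11:30–15:00, 15:30–16:00.
Uma free within 09:00–16:00: 09:00–10:00, 12:15–13:15, 13:45–14:30.
Priya ∩ Tomás: 09:15–09:30, 10:30–11:15, 11:45–15:00, 15:30–16:00.
Priya ∩ Tomás ∩ Uma: 09:15–09:30, 12:15–13:15, 13:45–14:30.
Priya ∩ Tomás ∩ Uma ∩ Aarav: 12:45–13:00, 14:15–14:30.
Priya ∩ Tomás ∩ Uma ∩ Aarav ∩ Dilnoza: 12:45–13:00, 14:15–14:30.
Total common minutes: 15 + 15 = 30.

30 minutes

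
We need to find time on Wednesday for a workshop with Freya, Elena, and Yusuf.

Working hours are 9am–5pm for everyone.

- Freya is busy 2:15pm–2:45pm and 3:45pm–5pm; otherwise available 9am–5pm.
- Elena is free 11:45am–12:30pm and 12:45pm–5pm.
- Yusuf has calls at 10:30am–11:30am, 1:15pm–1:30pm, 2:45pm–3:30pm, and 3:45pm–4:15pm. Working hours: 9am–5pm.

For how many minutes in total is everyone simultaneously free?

135 minutes

Freya free within 09:00–17:00: 09:00–14:15, 14:45–15:45.
Yusuf free within 09:00–17:00: 09:00–10:30, 11:30–13:15, 13:30–14:45, 15:30–15:45, 16:15–17:00.
Freya ∩ Elena: 11:45–12:30, 12:45–14:15, 14:45–15:45.
Freya ∩ Elena ∩ Yusuf: 11:45–12:30, 12:45–13:15, 13:30–14:15, 15:30–15:45.
Total common minutes: 45 + 30 + 45 + 15 = 135.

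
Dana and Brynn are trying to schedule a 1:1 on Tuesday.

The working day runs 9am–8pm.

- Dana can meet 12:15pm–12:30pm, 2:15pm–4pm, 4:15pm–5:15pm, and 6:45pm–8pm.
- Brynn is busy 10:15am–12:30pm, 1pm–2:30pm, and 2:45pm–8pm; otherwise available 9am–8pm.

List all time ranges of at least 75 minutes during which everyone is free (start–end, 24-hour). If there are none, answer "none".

Brynn free within 09:00–20:00: 09:00–10:15, 12:30–13:00, 14:30–14:45.
Dana ∩ Brynn: 14:30–14:45.
Windows ≥ 75 min: (none).

none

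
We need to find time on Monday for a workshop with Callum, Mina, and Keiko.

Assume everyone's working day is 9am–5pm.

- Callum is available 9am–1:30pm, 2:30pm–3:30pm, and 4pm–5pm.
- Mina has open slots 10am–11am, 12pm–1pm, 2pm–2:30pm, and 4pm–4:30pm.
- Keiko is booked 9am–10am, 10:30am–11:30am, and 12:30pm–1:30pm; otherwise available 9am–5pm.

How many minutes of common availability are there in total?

Keiko free within 09:00–17:00: 10:00–10:30, 11:30–12:30, 13:30–17:00.
Callum ∩ Mina: 10:00–11:00, 12:00–13:00, 16:00–16:30.
Callum ∩ Mina ∩ Keiko: 10:00–10:30, 12:00–12:30, 16:00–16:30.
Total common minutes: 30 + 30 + 30 = 90.

90 minutes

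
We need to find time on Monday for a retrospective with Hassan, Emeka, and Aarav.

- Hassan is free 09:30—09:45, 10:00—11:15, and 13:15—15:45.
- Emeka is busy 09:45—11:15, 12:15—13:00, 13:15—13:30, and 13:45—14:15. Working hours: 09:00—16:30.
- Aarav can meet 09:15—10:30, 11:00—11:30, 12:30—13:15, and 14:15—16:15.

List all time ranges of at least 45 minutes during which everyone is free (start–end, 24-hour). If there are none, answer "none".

14:15–15:45

Emeka free within 09:00–16:30: 09:00–09:45, 11:15–12:15, 13:00–13:15, 13:30–13:45, 14:15–16:30.
Hassan ∩ Emeka: 09:30–09:45, 13:30–13:45, 14:15–15:45.
Hassan ∩ Emeka ∩ Aarav: 09:30–09:45, 14:15–15:45.
Windows ≥ 45 min: 14:15–15:45.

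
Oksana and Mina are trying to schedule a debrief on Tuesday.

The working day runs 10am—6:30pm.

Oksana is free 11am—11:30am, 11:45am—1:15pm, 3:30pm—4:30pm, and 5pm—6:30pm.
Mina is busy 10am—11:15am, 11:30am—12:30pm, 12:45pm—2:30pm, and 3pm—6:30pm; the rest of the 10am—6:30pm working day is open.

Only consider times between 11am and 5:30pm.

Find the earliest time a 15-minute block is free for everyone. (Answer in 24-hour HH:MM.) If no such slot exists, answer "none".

Mina free within 10:00–18:30: 11:15–11:30, 12:30–12:45, 14:30–15:00.
Oksana ∩ Mina: 11:15–11:30, 12:30–12:45.
Restricted to 11:00–17:30: 11:15–11:30, 12:30–12:45.
Windows ≥ 15 min: 11:15–11:30, 12:30–12:45.
Earliest such window starts at 11:15.

11:15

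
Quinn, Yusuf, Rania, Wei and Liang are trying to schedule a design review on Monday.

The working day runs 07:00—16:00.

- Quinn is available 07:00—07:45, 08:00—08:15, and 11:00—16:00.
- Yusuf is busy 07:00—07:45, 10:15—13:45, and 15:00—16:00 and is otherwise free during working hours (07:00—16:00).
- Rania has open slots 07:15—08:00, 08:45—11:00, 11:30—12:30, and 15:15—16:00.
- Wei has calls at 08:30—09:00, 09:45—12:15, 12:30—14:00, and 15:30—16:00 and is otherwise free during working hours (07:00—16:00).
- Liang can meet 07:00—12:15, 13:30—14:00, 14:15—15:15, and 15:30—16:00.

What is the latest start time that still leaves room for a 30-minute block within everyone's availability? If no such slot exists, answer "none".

Yusuf free within 07:00–16:00: 07:45–10:15, 13:45–15:00.
Wei free within 07:00–16:00: 07:00–08:30, 09:00–09:45, 12:15–12:30, 14:00–15:30.
Quinn ∩ Yusuf: 08:00–08:15, 13:45–15:00.
Quinn ∩ Yusuf ∩ Rania: (none).
Quinn ∩ Yusuf ∩ Rania ∩ Wei: (none).
Quinn ∩ Yusuf ∩ Rania ∩ Wei ∩ Liang: (none).
Windows ≥ 30 min: (none).

none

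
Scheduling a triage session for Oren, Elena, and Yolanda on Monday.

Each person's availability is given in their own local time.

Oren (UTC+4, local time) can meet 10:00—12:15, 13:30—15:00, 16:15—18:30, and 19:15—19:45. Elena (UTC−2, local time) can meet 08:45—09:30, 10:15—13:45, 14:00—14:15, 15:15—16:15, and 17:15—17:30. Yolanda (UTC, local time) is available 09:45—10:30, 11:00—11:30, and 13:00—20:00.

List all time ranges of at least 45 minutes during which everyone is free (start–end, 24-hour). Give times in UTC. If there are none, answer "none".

13:00–14:30

Oren → UTC: 06:00–08:15, 09:30–11:00, 12:15–14:30, 15:15–15:45.
Elena → UTC: 10:45–11:30, 12:15–15:45, 16:00–16:15, 17:15–18:15, 19:15–19:30.
Yolanda → UTC: 09:45–10:30, 11:00–11:30, 13:00–20:00.
Oren ∩ Elena: 10:45–11:00, 12:15–14:30, 15:15–15:45.
Oren ∩ Elena ∩ Yolanda: 13:00–14:30, 15:15–15:45.
Windows ≥ 45 min: 13:00–14:30.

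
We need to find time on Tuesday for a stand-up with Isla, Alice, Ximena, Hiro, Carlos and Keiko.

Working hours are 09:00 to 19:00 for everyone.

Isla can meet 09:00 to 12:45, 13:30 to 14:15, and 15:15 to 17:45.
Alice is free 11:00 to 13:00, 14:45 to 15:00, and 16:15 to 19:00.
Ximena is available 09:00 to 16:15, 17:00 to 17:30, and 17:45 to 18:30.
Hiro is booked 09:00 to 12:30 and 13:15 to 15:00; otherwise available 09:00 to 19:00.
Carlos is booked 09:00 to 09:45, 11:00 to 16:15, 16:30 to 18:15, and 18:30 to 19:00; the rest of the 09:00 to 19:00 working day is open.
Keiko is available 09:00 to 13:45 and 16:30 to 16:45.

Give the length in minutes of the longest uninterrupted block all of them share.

Hiro free within 09:00–19:00: 12:30–13:15, 15:00–19:00.
Carlos free within 09:00–19:00: 09:45–11:00, 16:15–16:30, 18:15–18:30.
Isla ∩ Alice: 11:00–12:45, 16:15–17:45.
Isla ∩ Alice ∩ Ximena: 11:00–12:45, 17:00–17:30.
Isla ∩ Alice ∩ Ximena ∩ Hiro: 12:30–12:45, 17:00–17:30.
Isla ∩ Alice ∩ Ximena ∩ Hiro ∩ Carlos: (none).
Isla ∩ Alice ∩ Ximena ∩ Hiro ∩ Carlos ∩ Keiko: (none).
No common window.

0 minutes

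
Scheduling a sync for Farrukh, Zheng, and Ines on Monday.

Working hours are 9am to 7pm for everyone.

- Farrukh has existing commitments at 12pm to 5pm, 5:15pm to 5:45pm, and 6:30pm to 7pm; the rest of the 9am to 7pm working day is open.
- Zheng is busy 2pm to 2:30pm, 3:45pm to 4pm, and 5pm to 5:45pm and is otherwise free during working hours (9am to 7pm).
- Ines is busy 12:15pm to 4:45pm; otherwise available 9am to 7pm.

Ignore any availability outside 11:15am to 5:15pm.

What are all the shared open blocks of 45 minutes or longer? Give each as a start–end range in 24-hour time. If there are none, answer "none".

Farrukh free within 09:00–19:00: 09:00–12:00, 17:00–17:15, 17:45–18:30.
Zheng free within 09:00–19:00: 09:00–14:00, 14:30–15:45, 16:00–17:00, 17:45–19:00.
Ines free within 09:00–19:00: 09:00–12:15, 16:45–19:00.
Farrukh ∩ Zheng: 09:00–12:00, 17:45–18:30.
Farrukh ∩ Zheng ∩ Ines: 09:00–12:00, 17:45–18:30.
Restricted to 11:15–17:15: 11:15–12:00.
Windows ≥ 45 min: 11:15–12:00.

11:15–12:00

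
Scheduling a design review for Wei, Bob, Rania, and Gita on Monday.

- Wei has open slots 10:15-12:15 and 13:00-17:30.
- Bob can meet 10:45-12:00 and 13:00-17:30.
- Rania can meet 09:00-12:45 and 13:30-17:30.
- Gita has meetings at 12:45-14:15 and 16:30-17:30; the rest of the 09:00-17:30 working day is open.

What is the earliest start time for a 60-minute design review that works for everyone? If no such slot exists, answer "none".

10:45

Gita free within 09:00–17:30: 09:00–12:45, 14:15–16:30.
Wei ∩ Bob: 10:45–12:00, 13:00–17:30.
Wei ∩ Bob ∩ Rania: 10:45–12:00, 13:30–17:30.
Wei ∩ Bob ∩ Rania ∩ Gita: 10:45–12:00, 14:15–16:30.
Windows ≥ 60 min: 10:45–12:00, 14:15–16:30.
Earliest such window starts at 10:45.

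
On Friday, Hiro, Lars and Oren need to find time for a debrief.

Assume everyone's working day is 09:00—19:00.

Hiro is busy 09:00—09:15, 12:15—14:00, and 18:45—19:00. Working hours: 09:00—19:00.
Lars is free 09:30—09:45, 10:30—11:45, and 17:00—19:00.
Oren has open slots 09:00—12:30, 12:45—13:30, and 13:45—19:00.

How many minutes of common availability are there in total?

Hiro free within 09:00–19:00: 09:15–12:15, 14:00–18:45.
Hiro ∩ Lars: 09:30–09:45, 10:30–11:45, 17:00–18:45.
Hiro ∩ Lars ∩ Oren: 09:30–09:45, 10:30–11:45, 17:00–18:45.
Total common minutes: 15 + 75 + 105 = 195.

195 minutes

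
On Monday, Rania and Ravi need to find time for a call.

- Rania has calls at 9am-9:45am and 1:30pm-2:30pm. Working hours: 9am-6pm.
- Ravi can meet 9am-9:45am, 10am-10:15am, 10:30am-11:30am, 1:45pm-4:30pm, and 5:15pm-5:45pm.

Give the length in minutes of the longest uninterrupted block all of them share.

120 minutes

Rania free within 09:00–18:00: 09:45–13:30, 14:30–18:00.
Rania ∩ Ravi: 10:00–10:15, 10:30–11:30, 14:30–16:30, 17:15–17:45.
Common window lengths: 15, 60, 120, 30 min; longest is 120.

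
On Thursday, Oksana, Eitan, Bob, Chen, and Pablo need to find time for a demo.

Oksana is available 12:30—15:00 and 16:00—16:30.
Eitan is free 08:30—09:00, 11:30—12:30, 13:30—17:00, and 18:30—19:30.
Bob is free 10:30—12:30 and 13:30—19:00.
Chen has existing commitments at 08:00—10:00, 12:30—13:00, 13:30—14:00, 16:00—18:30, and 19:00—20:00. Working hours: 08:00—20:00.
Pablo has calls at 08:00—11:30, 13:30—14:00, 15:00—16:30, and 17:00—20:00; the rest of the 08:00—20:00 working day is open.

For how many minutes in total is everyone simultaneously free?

Chen free within 08:00–20:00: 10:00–12:30, 13:00–13:30, 14:00–16:00, 18:30–19:00.
Pablo free within 08:00–20:00: 11:30–13:30, 14:00–15:00, 16:30–17:00.
Oksana ∩ Eitan: 13:30–15:00, 16:00–16:30.
Oksana ∩ Eitan ∩ Bob: 13:30–15:00, 16:00–16:30.
Oksana ∩ Eitan ∩ Bob ∩ Chen: 14:00–15:00.
Oksana ∩ Eitan ∩ Bob ∩ Chen ∩ Pablo: 14:00–15:00.
Total common minutes: 60.

60 minutes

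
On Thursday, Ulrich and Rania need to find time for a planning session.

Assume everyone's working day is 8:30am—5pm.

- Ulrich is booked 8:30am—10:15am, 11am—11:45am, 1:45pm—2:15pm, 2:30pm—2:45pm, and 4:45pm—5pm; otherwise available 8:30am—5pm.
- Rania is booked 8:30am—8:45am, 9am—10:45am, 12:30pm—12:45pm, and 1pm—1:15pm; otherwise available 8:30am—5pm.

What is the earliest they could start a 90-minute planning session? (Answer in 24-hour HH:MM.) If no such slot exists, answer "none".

Ulrich free within 08:30–17:00: 10:15–11:00, 11:45–13:45, 14:15–14:30, 14:45–16:45.
Rania free within 08:30–17:00: 08:45–09:00, 10:45–12:30, 12:45–13:00, 13:15–17:00.
Ulrich ∩ Rania: 10:45–11:00, 11:45–12:30, 12:45–13:00, 13:15–13:45, 14:15–14:30, 14:45–16:45.
Windows ≥ 90 min: 14:45–16:45.
Earliest such window starts at 14:45.

14:45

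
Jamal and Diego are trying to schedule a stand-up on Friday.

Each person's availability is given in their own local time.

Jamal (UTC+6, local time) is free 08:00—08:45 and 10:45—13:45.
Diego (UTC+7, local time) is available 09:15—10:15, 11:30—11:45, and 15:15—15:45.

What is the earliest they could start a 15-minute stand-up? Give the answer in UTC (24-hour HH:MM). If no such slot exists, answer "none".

Jamal → UTC: 02:00–02:45, 04:45–07:45.
Diego → UTC: 02:15–03:15, 04:30–04:45, 08:15–08:45.
Jamal ∩ Diego: 02:15–02:45.
Windows ≥ 15 min: 02:15–02:45.
Earliest such window starts at 02:15.

02:15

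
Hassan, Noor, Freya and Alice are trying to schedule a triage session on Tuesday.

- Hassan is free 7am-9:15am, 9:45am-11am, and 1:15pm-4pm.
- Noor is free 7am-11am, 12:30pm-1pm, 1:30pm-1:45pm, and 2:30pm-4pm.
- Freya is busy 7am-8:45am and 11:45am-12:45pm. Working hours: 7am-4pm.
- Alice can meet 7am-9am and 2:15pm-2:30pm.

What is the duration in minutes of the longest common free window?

Freya free within 07:00–16:00: 08:45–11:45, 12:45–16:00.
Hassan ∩ Noor: 07:00–09:15, 09:45–11:00, 13:30–13:45, 14:30–16:00.
Hassan ∩ Noor ∩ Freya: 08:45–09:15, 09:45–11:00, 13:30–13:45, 14:30–16:00.
Hassan ∩ Noor ∩ Freya ∩ Alice: 08:45–09:00.
Single common window of 15 minutes.

15 minutes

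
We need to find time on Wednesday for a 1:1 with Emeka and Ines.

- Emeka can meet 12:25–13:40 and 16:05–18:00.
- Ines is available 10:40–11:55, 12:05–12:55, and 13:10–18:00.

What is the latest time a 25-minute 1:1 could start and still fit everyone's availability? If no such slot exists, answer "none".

17:35

Emeka ∩ Ines: 12:25–12:55, 13:10–13:40, 16:05–18:00.
Windows ≥ 25 min: 12:25–12:55, 13:10–13:40, 16:05–18:00.
Latest start in the last window 16:05–18:00 is 18:00 − 25 min = 17:35.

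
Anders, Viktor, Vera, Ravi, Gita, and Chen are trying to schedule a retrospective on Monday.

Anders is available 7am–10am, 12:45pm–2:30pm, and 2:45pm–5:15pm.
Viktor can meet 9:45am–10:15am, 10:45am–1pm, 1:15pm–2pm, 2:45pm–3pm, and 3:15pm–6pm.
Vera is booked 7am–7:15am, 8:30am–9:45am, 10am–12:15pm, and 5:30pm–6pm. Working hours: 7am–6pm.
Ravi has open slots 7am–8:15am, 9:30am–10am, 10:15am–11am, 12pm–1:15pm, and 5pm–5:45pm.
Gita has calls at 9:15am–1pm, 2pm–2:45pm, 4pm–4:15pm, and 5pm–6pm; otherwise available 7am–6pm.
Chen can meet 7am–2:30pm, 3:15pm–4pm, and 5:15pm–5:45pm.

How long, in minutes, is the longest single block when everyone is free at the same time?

Vera free within 07:00–18:00: 07:15–08:30, 09:45–10:00, 12:15–17:30.
Gita free within 07:00–18:00: 07:00–09:15, 13:00–14:00, 14:45–16:00, 16:15–17:00.
Anders ∩ Viktor: 09:45–10:00, 12:45–13:00, 13:15–14:00, 14:45–15:00, 15:15–17:15.
Anders ∩ Viktor ∩ Vera: 09:45–10:00, 12:45–13:00, 13:15–14:00, 14:45–15:00, 15:15–17:15.
Anders ∩ Viktor ∩ Vera ∩ Ravi: 09:45–10:00, 12:45–13:00, 17:00–17:15.
Anders ∩ Viktor ∩ Vera ∩ Ravi ∩ Gita: (none).
Anders ∩ Viktor ∩ Vera ∩ Ravi ∩ Gita ∩ Chen: (none).
No common window.

0 minutes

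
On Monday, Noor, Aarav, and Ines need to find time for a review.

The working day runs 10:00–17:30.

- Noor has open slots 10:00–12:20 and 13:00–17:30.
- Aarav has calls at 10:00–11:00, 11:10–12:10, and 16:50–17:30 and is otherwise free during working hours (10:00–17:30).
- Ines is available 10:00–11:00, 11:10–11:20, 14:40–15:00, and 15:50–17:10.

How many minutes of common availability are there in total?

Aarav free within 10:00–17:30: 11:00–11:10, 12:10–16:50.
Noor ∩ Aarav: 11:00–11:10, 12:10–12:20, 13:00–16:50.
Noor ∩ Aarav ∩ Ines: 14:40–15:00, 15:50–16:50.
Total common minutes: 20 + 60 = 80.

80 minutes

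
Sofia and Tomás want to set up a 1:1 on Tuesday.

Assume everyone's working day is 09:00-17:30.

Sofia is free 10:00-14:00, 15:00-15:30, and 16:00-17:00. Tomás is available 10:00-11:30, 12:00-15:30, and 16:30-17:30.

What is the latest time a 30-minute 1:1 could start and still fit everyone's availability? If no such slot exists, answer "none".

16:30

Sofia ∩ Tomás: 10:00–11:30, 12:00–14:00, 15:00–15:30, 16:30–17:00.
Windows ≥ 30 min: 10:00–11:30, 12:00–14:00, 15:00–15:30, 16:30–17:00.
Latest start in the last window 16:30–17:00 is 17:00 − 30 min = 16:30.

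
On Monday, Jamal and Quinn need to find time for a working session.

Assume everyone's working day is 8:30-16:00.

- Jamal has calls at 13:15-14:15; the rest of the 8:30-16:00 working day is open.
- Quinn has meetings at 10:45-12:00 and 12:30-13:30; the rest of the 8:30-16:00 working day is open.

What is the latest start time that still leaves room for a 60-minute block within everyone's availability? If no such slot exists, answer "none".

15:00

Jamal free within 08:30–16:00: 08:30–13:15, 14:15–16:00.
Quinn free within 08:30–16:00: 08:30–10:45, 12:00–12:30, 13:30–16:00.
Jamal ∩ Quinn: 08:30–10:45, 12:00–12:30, 14:15–16:00.
Windows ≥ 60 min: 08:30–10:45, 14:15–16:00.
Latest start in the last window 14:15–16:00 is 16:00 − 60 min = 15:00.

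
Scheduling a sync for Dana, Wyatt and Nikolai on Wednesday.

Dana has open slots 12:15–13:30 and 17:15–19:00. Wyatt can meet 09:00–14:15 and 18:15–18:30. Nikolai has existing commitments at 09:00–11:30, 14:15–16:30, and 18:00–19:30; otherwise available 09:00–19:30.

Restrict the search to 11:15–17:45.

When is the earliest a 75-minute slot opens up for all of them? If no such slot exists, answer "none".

12:15

Nikolai free within 09:00–19:30: 11:30–14:15, 16:30–18:00.
Dana ∩ Wyatt: 12:15–13:30, 18:15–18:30.
Dana ∩ Wyatt ∩ Nikolai: 12:15–13:30.
Restricted to 11:15–17:45: 12:15–13:30.
Windows ≥ 75 min: 12:15–13:30.
Earliest such window starts at 12:15.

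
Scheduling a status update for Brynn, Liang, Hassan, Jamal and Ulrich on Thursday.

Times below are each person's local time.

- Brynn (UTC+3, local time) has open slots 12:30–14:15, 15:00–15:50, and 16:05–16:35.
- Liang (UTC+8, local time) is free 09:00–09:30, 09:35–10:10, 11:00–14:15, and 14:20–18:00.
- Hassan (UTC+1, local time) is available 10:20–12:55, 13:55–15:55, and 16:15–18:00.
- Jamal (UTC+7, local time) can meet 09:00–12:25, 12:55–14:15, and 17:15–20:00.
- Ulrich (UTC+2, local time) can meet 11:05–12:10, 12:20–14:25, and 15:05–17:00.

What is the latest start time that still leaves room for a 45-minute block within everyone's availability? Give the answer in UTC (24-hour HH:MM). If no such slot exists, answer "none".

Brynn → UTC: 09:30–11:15, 12:00–12:50, 13:05–13:35.
Liang → UTC: 01:00–01:30, 01:35–02:10, 03:00–06:15, 06:20–10:00.
Hassan → UTC: 09:20–11:55, 12:55–14:55, 15:15–17:00.
Jamal → UTC: 02:00–05:25, 05:55–07:15, 10:15–13:00.
Ulrich → UTC: 09:05–10:10, 10:20–12:25, 13:05–15:00.
Brynn ∩ Liang: 09:30–10:00.
Brynn ∩ Liang ∩ Hassan: 09:30–10:00.
Brynn ∩ Liang ∩ Hassan ∩ Jamal: (none).
Brynn ∩ Liang ∩ Hassan ∩ Jamal ∩ Ulrich: (none).
Windows ≥ 45 min: (none).

none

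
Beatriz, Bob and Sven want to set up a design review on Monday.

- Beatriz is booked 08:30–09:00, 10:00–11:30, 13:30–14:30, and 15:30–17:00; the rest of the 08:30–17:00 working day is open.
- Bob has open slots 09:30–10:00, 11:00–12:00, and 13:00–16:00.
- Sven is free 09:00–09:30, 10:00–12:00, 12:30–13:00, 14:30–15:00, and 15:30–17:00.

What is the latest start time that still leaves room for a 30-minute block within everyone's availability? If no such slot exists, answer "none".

Beatriz free within 08:30–17:00: 09:00–10:00, 11:30–13:30, 14:30–15:30.
Beatriz ∩ Bob: 09:30–10:00, 11:30–12:00, 13:00–13:30, 14:30–15:30.
Beatriz ∩ Bob ∩ Sven: 11:30–12:00, 14:30–15:00.
Windows ≥ 30 min: 11:30–12:00, 14:30–15:00.
Latest start in the last window 14:30–15:00 is 15:00 − 30 min = 14:30.

14:30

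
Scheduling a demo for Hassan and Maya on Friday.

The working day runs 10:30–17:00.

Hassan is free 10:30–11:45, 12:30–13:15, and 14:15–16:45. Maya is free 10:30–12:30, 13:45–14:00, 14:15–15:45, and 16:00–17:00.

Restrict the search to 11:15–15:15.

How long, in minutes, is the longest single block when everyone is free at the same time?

60 minutes

Hassan ∩ Maya: 10:30–11:45, 14:15–15:45, 16:00–16:45.
Restricted to 11:15–15:15: 11:15–11:45, 14:15–15:15.
Common window lengths: 30, 60 min; longest is 60.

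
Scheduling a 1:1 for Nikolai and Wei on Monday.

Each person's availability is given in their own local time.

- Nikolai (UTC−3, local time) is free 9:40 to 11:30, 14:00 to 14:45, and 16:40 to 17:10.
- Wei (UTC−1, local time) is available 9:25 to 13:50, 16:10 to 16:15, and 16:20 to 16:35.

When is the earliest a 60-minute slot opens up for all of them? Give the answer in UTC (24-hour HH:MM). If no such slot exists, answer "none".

12:40

Nikolai → UTC: 12:40–14:30, 17:00–17:45, 19:40–20:10.
Wei → UTC: 10:25–14:50, 17:10–17:15, 17:20–17:35.
Nikolai ∩ Wei: 12:40–14:30, 17:10–17:15, 17:20–17:35.
Windows ≥ 60 min: 12:40–14:30.
Earliest such window starts at 12:40.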